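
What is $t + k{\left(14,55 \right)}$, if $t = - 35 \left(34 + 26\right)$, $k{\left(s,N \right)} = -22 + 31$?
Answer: $-2091$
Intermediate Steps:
$k{\left(s,N \right)} = 9$
$t = -2100$ ($t = \left(-35\right) 60 = -2100$)
$t + k{\left(14,55 \right)} = -2100 + 9 = -2091$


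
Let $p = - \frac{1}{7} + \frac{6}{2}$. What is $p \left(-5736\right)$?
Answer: $- \frac{114720}{7} \approx -16389.0$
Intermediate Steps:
$p = \frac{20}{7}$ ($p = \left(-1\right) \frac{1}{7} + 6 \cdot \frac{1}{2} = - \frac{1}{7} + 3 = \frac{20}{7} \approx 2.8571$)
$p \left(-5736\right) = \frac{20}{7} \left(-5736\right) = - \frac{114720}{7}$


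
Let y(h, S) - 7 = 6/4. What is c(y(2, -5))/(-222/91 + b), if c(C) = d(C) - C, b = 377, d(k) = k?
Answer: 0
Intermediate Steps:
y(h, S) = 17/2 (y(h, S) = 7 + 6/4 = 7 + 6*(1/4) = 7 + 3/2 = 17/2)
c(C) = 0 (c(C) = C - C = 0)
c(y(2, -5))/(-222/91 + b) = 0/(-222/91 + 377) = 0/(34085/91) = (91/34085)*0 = 0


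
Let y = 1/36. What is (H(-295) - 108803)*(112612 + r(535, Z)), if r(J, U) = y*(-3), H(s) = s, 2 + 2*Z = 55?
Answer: -24571469769/2 ≈ -1.2286e+10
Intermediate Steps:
Z = 53/2 (Z = -1 + (½)*55 = -1 + 55/2 = 53/2 ≈ 26.500)
y = 1/36 ≈ 0.027778
r(J, U) = -1/12 (r(J, U) = (1/36)*(-3) = -1/12)
(H(-295) - 108803)*(112612 + r(535, Z)) = (-295 - 108803)*(112612 - 1/12) = -109098*1351343/12 = -24571469769/2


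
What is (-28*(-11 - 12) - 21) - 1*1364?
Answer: -741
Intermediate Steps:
(-28*(-11 - 12) - 21) - 1*1364 = (-28*(-23) - 21) - 1364 = (644 - 21) - 1364 = 623 - 1364 = -741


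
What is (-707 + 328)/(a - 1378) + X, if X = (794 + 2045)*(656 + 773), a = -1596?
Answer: 12065313173/2974 ≈ 4.0569e+6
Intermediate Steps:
X = 4056931 (X = 2839*1429 = 4056931)
(-707 + 328)/(a - 1378) + X = (-707 + 328)/(-1596 - 1378) + 4056931 = -379/(-2974) + 4056931 = -379*(-1/2974) + 4056931 = 379/2974 + 4056931 = 12065313173/2974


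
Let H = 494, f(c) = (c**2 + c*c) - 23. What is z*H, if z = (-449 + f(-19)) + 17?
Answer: 131898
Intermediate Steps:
f(c) = -23 + 2*c**2 (f(c) = (c**2 + c**2) - 23 = 2*c**2 - 23 = -23 + 2*c**2)
z = 267 (z = (-449 + (-23 + 2*(-19)**2)) + 17 = (-449 + (-23 + 2*361)) + 17 = (-449 + (-23 + 722)) + 17 = (-449 + 699) + 17 = 250 + 17 = 267)
z*H = 267*494 = 131898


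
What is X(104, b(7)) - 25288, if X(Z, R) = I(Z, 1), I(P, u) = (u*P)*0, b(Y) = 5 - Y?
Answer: -25288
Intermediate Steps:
I(P, u) = 0 (I(P, u) = (P*u)*0 = 0)
X(Z, R) = 0
X(104, b(7)) - 25288 = 0 - 25288 = -25288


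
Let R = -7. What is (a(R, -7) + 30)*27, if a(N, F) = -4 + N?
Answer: 513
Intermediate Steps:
(a(R, -7) + 30)*27 = ((-4 - 7) + 30)*27 = (-11 + 30)*27 = 19*27 = 513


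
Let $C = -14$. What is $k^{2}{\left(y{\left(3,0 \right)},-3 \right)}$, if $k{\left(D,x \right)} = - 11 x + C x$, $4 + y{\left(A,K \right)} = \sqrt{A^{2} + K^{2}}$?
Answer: $5625$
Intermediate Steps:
$y{\left(A,K \right)} = -4 + \sqrt{A^{2} + K^{2}}$
$k{\left(D,x \right)} = - 25 x$ ($k{\left(D,x \right)} = - 11 x - 14 x = - 25 x$)
$k^{2}{\left(y{\left(3,0 \right)},-3 \right)} = \left(\left(-25\right) \left(-3\right)\right)^{2} = 75^{2} = 5625$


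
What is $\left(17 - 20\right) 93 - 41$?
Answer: $-320$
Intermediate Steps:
$\left(17 - 20\right) 93 - 41 = \left(-3\right) 93 - 41 = -279 - 41 = -320$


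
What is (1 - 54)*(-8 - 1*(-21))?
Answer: -689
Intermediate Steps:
(1 - 54)*(-8 - 1*(-21)) = -53*(-8 + 21) = -53*13 = -689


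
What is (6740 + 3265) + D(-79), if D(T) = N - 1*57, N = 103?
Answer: 10051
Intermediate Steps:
D(T) = 46 (D(T) = 103 - 1*57 = 103 - 57 = 46)
(6740 + 3265) + D(-79) = (6740 + 3265) + 46 = 10005 + 46 = 10051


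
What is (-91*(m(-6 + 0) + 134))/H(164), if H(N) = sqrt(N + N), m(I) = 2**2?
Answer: -6279*sqrt(82)/82 ≈ -693.40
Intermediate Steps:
m(I) = 4
H(N) = sqrt(2)*sqrt(N) (H(N) = sqrt(2*N) = sqrt(2)*sqrt(N))
(-91*(m(-6 + 0) + 134))/H(164) = (-91*(4 + 134))/((sqrt(2)*sqrt(164))) = (-91*138)/((sqrt(2)*(2*sqrt(41)))) = -12558*sqrt(82)/164 = -6279*sqrt(82)/82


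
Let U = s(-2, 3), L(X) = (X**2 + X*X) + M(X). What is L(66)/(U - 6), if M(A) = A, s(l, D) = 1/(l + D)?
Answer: -8778/5 ≈ -1755.6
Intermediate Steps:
s(l, D) = 1/(D + l)
L(X) = X + 2*X**2 (L(X) = (X**2 + X*X) + X = (X**2 + X**2) + X = 2*X**2 + X = X + 2*X**2)
U = 1 (U = 1/(3 - 2) = 1/1 = 1)
L(66)/(U - 6) = (66*(1 + 2*66))/(1 - 6) = (66*(1 + 132))/(-5) = (66*133)*(-1/5) = 8778*(-1/5) = -8778/5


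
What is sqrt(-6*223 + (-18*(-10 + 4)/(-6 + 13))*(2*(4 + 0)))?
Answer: I*sqrt(59514)/7 ≈ 34.851*I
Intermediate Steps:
sqrt(-6*223 + (-18*(-10 + 4)/(-6 + 13))*(2*(4 + 0))) = sqrt(-1338 + (-(-108)/7)*(2*4)) = sqrt(-1338 - (-108)/7*8) = sqrt(-1338 - 18*(-6/7)*8) = sqrt(-1338 + (108/7)*8) = sqrt(-1338 + 864/7) = sqrt(-8502/7) = I*sqrt(59514)/7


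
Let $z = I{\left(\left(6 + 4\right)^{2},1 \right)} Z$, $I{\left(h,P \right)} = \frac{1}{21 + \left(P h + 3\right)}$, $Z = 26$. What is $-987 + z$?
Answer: $- \frac{61181}{62} \approx -986.79$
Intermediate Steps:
$I{\left(h,P \right)} = \frac{1}{24 + P h}$ ($I{\left(h,P \right)} = \frac{1}{21 + \left(3 + P h\right)} = \frac{1}{24 + P h}$)
$z = \frac{13}{62}$ ($z = \frac{1}{24 + 1 \left(6 + 4\right)^{2}} \cdot 26 = \frac{1}{24 + 1 \cdot 10^{2}} \cdot 26 = \frac{1}{24 + 1 \cdot 100} \cdot 26 = \frac{1}{24 + 100} \cdot 26 = \frac{1}{124} \cdot 26 = \frac{13}{62} \approx 0.20968$)
$-987 + z = -987 + \frac{13}{62} = - \frac{61181}{62}$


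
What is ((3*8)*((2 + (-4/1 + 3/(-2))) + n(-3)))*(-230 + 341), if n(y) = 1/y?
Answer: -10212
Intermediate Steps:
((3*8)*((2 + (-4/1 + 3/(-2))) + n(-3)))*(-230 + 341) = ((3*8)*((2 + (-4/1 + 3/(-2))) + 1/(-3)))*(-230 + 341) = (24*((2 + (-4*1 + 3*(-1/2))) - 1/3))*111 = (24*((2 + (-4 - 3/2)) - 1/3))*111 = (24*((2 - 11/2) - 1/3))*111 = (24*(-7/2 - 1/3))*111 = (24*(-23/6))*111 = -92*111 = -10212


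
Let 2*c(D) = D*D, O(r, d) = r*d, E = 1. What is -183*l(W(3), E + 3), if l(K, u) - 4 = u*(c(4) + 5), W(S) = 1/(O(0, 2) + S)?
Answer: -10248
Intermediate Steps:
O(r, d) = d*r
W(S) = 1/S (W(S) = 1/(2*0 + S) = 1/(0 + S) = 1/S)
c(D) = D**2/2 (c(D) = (D*D)/2 = D**2/2)
l(K, u) = 4 + 13*u (l(K, u) = 4 + u*((1/2)*4**2 + 5) = 4 + u*((1/2)*16 + 5) = 4 + u*(8 + 5) = 4 + u*13 = 4 + 13*u)
-183*l(W(3), E + 3) = -183*(4 + 13*(1 + 3)) = -183*(4 + 13*4) = -183*(4 + 52) = -183*56 = -10248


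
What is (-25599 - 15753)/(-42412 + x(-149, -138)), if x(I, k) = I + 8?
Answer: 41352/42553 ≈ 0.97178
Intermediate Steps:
x(I, k) = 8 + I
(-25599 - 15753)/(-42412 + x(-149, -138)) = (-25599 - 15753)/(-42412 + (8 - 149)) = -41352/(-42412 - 141) = -41352/(-42553) = -41352*(-1/42553) = 41352/42553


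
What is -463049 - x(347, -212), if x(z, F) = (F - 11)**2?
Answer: -512778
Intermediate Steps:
x(z, F) = (-11 + F)**2
-463049 - x(347, -212) = -463049 - (-11 - 212)**2 = -463049 - 1*(-223)**2 = -463049 - 1*49729 = -463049 - 49729 = -512778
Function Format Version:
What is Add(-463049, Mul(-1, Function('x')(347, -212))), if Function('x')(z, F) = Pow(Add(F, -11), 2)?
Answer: -512778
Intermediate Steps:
Function('x')(z, F) = Pow(Add(-11, F), 2)
Add(-463049, Mul(-1, Function('x')(347, -212))) = Add(-463049, Mul(-1, Pow(Add(-11, -212), 2))) = Add(-463049, Mul(-1, Pow(-223, 2))) = Add(-463049, Mul(-1, 49729)) = Add(-463049, -49729) = -512778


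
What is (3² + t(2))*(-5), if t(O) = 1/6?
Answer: -275/6 ≈ -45.833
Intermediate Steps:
t(O) = ⅙
(3² + t(2))*(-5) = (3² + ⅙)*(-5) = (9 + ⅙)*(-5) = (55/6)*(-5) = -275/6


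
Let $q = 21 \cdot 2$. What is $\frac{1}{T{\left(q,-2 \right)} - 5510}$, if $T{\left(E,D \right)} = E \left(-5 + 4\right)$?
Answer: $- \frac{1}{5552} \approx -0.00018012$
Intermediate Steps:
$q = 42$
$T{\left(E,D \right)} = - E$ ($T{\left(E,D \right)} = E \left(-1\right) = - E$)
$\frac{1}{T{\left(q,-2 \right)} - 5510} = \frac{1}{\left(-1\right) 42 - 5510} = \frac{1}{-42 - 5510} = \frac{1}{-5552} = - \frac{1}{5552}$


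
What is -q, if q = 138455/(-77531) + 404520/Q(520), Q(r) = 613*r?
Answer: 319276892/617844539 ≈ 0.51676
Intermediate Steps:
q = -319276892/617844539 (q = 138455/(-77531) + 404520/((613*520)) = 138455*(-1/77531) + 404520/318760 = -138455/77531 + 404520*(1/318760) = -138455/77531 + 10113/7969 = -319276892/617844539 ≈ -0.51676)
-q = -1*(-319276892/617844539) = 319276892/617844539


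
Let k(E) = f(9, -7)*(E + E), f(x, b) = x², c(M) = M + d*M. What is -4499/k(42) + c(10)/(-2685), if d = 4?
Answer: -828001/1217916 ≈ -0.67985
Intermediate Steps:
c(M) = 5*M (c(M) = M + 4*M = 5*M)
k(E) = 162*E (k(E) = 9²*(E + E) = 81*(2*E) = 162*E)
-4499/k(42) + c(10)/(-2685) = -4499/(162*42) + (5*10)/(-2685) = -4499/6804 + 50*(-1/2685) = -4499*1/6804 - 10/537 = -4499/6804 - 10/537 = -828001/1217916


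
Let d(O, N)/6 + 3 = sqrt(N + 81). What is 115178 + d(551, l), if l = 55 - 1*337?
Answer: 115160 + 6*I*sqrt(201) ≈ 1.1516e+5 + 85.065*I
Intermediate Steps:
l = -282 (l = 55 - 337 = -282)
d(O, N) = -18 + 6*sqrt(81 + N) (d(O, N) = -18 + 6*sqrt(N + 81) = -18 + 6*sqrt(81 + N))
115178 + d(551, l) = 115178 + (-18 + 6*sqrt(81 - 282)) = 115178 + (-18 + 6*sqrt(-201)) = 115178 + (-18 + 6*(I*sqrt(201))) = 115178 + (-18 + 6*I*sqrt(201)) = 115160 + 6*I*sqrt(201)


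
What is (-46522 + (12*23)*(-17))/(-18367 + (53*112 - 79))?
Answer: 25607/6255 ≈ 4.0938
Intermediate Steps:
(-46522 + (12*23)*(-17))/(-18367 + (53*112 - 79)) = (-46522 + 276*(-17))/(-18367 + (5936 - 79)) = (-46522 - 4692)/(-18367 + 5857) = -51214/(-12510) = -51214*(-1/12510) = 25607/6255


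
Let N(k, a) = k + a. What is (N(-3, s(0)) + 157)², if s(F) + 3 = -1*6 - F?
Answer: 21025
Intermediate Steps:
s(F) = -9 - F (s(F) = -3 + (-1*6 - F) = -3 + (-6 - F) = -9 - F)
N(k, a) = a + k
(N(-3, s(0)) + 157)² = (((-9 - 1*0) - 3) + 157)² = (((-9 + 0) - 3) + 157)² = ((-9 - 3) + 157)² = (-12 + 157)² = 145² = 21025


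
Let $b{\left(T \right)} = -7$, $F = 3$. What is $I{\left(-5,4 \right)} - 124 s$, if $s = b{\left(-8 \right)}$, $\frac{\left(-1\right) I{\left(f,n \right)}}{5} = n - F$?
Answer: $863$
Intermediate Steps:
$I{\left(f,n \right)} = 15 - 5 n$ ($I{\left(f,n \right)} = - 5 \left(n - 3\right) = - 5 \left(-3 + n\right) = 15 - 5 n$)
$s = -7$
$I{\left(-5,4 \right)} - 124 s = \left(15 - 20\right) - -868 = \left(15 - 20\right) + 868 = -5 + 868 = 863$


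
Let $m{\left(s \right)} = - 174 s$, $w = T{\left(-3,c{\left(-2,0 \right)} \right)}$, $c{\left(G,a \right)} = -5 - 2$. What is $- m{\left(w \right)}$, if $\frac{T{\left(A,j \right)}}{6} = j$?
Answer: $-7308$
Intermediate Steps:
$c{\left(G,a \right)} = -7$
$T{\left(A,j \right)} = 6 j$
$w = -42$ ($w = 6 \left(-7\right) = -42$)
$- m{\left(w \right)} = - \left(-174\right) \left(-42\right) = \left(-1\right) 7308 = -7308$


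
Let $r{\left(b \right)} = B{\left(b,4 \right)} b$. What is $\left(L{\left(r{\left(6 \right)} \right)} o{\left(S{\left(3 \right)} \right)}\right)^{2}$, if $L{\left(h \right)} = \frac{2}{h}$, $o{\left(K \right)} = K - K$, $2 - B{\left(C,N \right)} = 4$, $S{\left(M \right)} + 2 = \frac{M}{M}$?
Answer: $0$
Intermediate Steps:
$S{\left(M \right)} = -1$ ($S{\left(M \right)} = -2 + \frac{M}{M} = -2 + 1 = -1$)
$B{\left(C,N \right)} = -2$ ($B{\left(C,N \right)} = 2 - 4 = -2$)
$r{\left(b \right)} = - 2 b$
$o{\left(K \right)} = 0$
$\left(L{\left(r{\left(6 \right)} \right)} o{\left(S{\left(3 \right)} \right)}\right)^{2} = \left(\frac{2}{\left(-2\right) 6} \cdot 0\right)^{2} = \left(\frac{2}{-12} \cdot 0\right)^{2} = \left(2 \left(- \frac{1}{12}\right) 0\right)^{2} = \left(\left(- \frac{1}{6}\right) 0\right)^{2} = 0^{2} = 0$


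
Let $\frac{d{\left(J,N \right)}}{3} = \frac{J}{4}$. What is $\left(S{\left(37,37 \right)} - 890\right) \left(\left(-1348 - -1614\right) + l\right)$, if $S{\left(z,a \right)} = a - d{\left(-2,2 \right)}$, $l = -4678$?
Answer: $3756818$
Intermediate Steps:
$d{\left(J,N \right)} = \frac{3 J}{4}$ ($d{\left(J,N \right)} = 3 \frac{J}{4} = \frac{3 J}{4}$)
$S{\left(z,a \right)} = \frac{3}{2} + a$ ($S{\left(z,a \right)} = a - \frac{3}{4} \left(-2\right) = a - - \frac{3}{2} = a + \frac{3}{2} = \frac{3}{2} + a$)
$\left(S{\left(37,37 \right)} - 890\right) \left(\left(-1348 - -1614\right) + l\right) = \left(\left(\frac{3}{2} + 37\right) - 890\right) \left(\left(-1348 - -1614\right) - 4678\right) = \left(\frac{77}{2} - 890\right) \left(\left(-1348 + 1614\right) - 4678\right) = - \frac{1703 \left(266 - 4678\right)}{2} = \left(- \frac{1703}{2}\right) \left(-4412\right) = 3756818$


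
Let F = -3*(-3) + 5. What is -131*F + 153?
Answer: -1681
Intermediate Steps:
F = 14 (F = 9 + 5 = 14)
-131*F + 153 = -131*14 + 153 = -1834 + 153 = -1681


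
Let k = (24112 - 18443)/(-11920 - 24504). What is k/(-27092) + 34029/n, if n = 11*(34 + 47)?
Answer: 3731087610479/97693101792 ≈ 38.192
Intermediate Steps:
n = 891 (n = 11*81 = 891)
k = -5669/36424 (k = 5669/(-36424) = 5669*(-1/36424) = -5669/36424 ≈ -0.15564)
k/(-27092) + 34029/n = -5669/36424/(-27092) + 34029/891 = -5669/36424*(-1/27092) + 34029*(1/891) = 5669/986799008 + 3781/99 = 3731087610479/97693101792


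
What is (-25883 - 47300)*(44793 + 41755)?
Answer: -6333842284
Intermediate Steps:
(-25883 - 47300)*(44793 + 41755) = -73183*86548 = -6333842284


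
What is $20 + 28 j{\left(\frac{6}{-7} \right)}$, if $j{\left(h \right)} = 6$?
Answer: $188$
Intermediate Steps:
$20 + 28 j{\left(\frac{6}{-7} \right)} = 20 + 28 \cdot 6 = 20 + 168 = 188$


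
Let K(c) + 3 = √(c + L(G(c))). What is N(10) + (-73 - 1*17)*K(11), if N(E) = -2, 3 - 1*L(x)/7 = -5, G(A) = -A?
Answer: 268 - 90*√67 ≈ -468.68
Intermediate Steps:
L(x) = 56 (L(x) = 21 - 7*(-5) = 21 + 35 = 56)
K(c) = -3 + √(56 + c) (K(c) = -3 + √(c + 56) = -3 + √(56 + c))
N(10) + (-73 - 1*17)*K(11) = -2 + (-73 - 1*17)*(-3 + √(56 + 11)) = -2 + (-73 - 17)*(-3 + √67) = -2 - 90*(-3 + √67) = -2 + (270 - 90*√67) = 268 - 90*√67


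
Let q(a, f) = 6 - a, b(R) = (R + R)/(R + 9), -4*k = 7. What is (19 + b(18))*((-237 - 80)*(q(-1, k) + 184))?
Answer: -3693367/3 ≈ -1.2311e+6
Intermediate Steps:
k = -7/4 (k = -¼*7 = -7/4 ≈ -1.7500)
b(R) = 2*R/(9 + R) (b(R) = (2*R)/(9 + R) = 2*R/(9 + R))
(19 + b(18))*((-237 - 80)*(q(-1, k) + 184)) = (19 + 2*18/(9 + 18))*((-237 - 80)*((6 - 1*(-1)) + 184)) = (19 + 2*18/27)*(-317*((6 + 1) + 184)) = (19 + 2*18*(1/27))*(-317*(7 + 184)) = (19 + 4/3)*(-317*191) = (61/3)*(-60547) = -3693367/3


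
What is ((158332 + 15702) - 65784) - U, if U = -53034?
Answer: 161284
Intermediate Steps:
((158332 + 15702) - 65784) - U = ((158332 + 15702) - 65784) - 1*(-53034) = (174034 - 65784) + 53034 = 108250 + 53034 = 161284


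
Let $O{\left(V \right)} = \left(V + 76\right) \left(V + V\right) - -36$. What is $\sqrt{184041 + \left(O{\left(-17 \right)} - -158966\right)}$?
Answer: $3 \sqrt{37893} \approx 583.98$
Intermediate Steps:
$O{\left(V \right)} = 36 + 2 V \left(76 + V\right)$ ($O{\left(V \right)} = \left(76 + V\right) 2 V + 36 = 2 V \left(76 + V\right) + 36 = 36 + 2 V \left(76 + V\right)$)
$\sqrt{184041 + \left(O{\left(-17 \right)} - -158966\right)} = \sqrt{184041 + \left(\left(36 + 2 \left(-17\right)^{2} + 152 \left(-17\right)\right) - -158966\right)} = \sqrt{184041 + \left(\left(36 + 2 \cdot 289 - 2584\right) + 158966\right)} = \sqrt{184041 + \left(\left(36 + 578 - 2584\right) + 158966\right)} = \sqrt{184041 + \left(-1970 + 158966\right)} = \sqrt{184041 + 156996} = \sqrt{341037} = 3 \sqrt{37893}$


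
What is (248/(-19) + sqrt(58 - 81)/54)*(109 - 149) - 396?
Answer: 2396/19 - 20*I*sqrt(23)/27 ≈ 126.11 - 3.5525*I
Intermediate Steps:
(248/(-19) + sqrt(58 - 81)/54)*(109 - 149) - 396 = (248*(-1/19) + sqrt(-23)*(1/54))*(-40) - 396 = (-248/19 + (I*sqrt(23))*(1/54))*(-40) - 396 = (-248/19 + I*sqrt(23)/54)*(-40) - 396 = (9920/19 - 20*I*sqrt(23)/27) - 396 = 2396/19 - 20*I*sqrt(23)/27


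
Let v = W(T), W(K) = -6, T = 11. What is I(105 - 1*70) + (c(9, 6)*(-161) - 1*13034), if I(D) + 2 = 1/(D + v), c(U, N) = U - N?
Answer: -392050/29 ≈ -13519.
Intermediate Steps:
v = -6
I(D) = -2 + 1/(-6 + D) (I(D) = -2 + 1/(D - 6) = -2 + 1/(-6 + D))
I(105 - 1*70) + (c(9, 6)*(-161) - 1*13034) = (13 - 2*(105 - 1*70))/(-6 + (105 - 1*70)) + ((9 - 1*6)*(-161) - 1*13034) = (13 - 2*(105 - 70))/(-6 + (105 - 70)) + ((9 - 6)*(-161) - 13034) = (13 - 2*35)/(-6 + 35) + (3*(-161) - 13034) = (13 - 70)/29 + (-483 - 13034) = (1/29)*(-57) - 13517 = -57/29 - 13517 = -392050/29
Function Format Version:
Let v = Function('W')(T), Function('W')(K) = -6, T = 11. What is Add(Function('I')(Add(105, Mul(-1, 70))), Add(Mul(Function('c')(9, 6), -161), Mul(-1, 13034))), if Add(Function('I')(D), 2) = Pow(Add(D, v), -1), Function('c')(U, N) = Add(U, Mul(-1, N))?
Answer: Rational(-392050, 29) ≈ -13519.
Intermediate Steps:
v = -6
Function('I')(D) = Add(-2, Pow(Add(-6, D), -1)) (Function('I')(D) = Add(-2, Pow(Add(D, -6), -1)) = Add(-2, Pow(Add(-6, D), -1)))
Add(Function('I')(Add(105, Mul(-1, 70))), Add(Mul(Function('c')(9, 6), -161), Mul(-1, 13034))) = Add(Mul(Pow(Add(-6, Add(105, Mul(-1, 70))), -1), Add(13, Mul(-2, Add(105, Mul(-1, 70))))), Add(Mul(Add(9, Mul(-1, 6)), -161), Mul(-1, 13034))) = Add(Mul(Pow(Add(-6, Add(105, -70)), -1), Add(13, Mul(-2, Add(105, -70)))), Add(Mul(Add(9, -6), -161), -13034)) = Add(Mul(Pow(Add(-6, 35), -1), Add(13, Mul(-2, 35))), Add(Mul(3, -161), -13034)) = Add(Mul(Pow(29, -1), Add(13, -70)), Add(-483, -13034)) = Add(Mul(Rational(1, 29), -57), -13517) = Add(Rational(-57, 29), -13517) = Rational(-392050, 29)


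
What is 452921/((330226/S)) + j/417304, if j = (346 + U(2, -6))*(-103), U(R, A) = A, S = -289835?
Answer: -20259057567290/50963251 ≈ -3.9752e+5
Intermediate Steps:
j = -35020 (j = (346 - 6)*(-103) = 340*(-103) = -35020)
452921/((330226/S)) + j/417304 = 452921/((330226/(-289835))) - 35020/417304 = 452921/((330226*(-1/289835))) - 35020*1/417304 = 452921/(-1954/1715) - 8755/104326 = 452921*(-1715/1954) - 8755/104326 = -776759515/1954 - 8755/104326 = -20259057567290/50963251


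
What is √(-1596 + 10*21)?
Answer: 3*I*√154 ≈ 37.229*I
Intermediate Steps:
√(-1596 + 10*21) = √(-1596 + 210) = √(-1386) = 3*I*√154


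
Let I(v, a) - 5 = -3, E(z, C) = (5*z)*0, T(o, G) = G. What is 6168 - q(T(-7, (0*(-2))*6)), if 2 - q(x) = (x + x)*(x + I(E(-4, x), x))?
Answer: 6166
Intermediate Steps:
E(z, C) = 0
I(v, a) = 2 (I(v, a) = 5 - 3 = 2)
q(x) = 2 - 2*x*(2 + x) (q(x) = 2 - (x + x)*(x + 2) = 2 - 2*x*(2 + x))
6168 - q(T(-7, (0*(-2))*6)) = 6168 - (2 - 4*0*(-2)*6 - 2*((0*(-2))*6)**2) = 6168 - (2 - 0*6 - 2*(0*6)**2) = 6168 - (2 - 4*0 - 2*0**2) = 6168 - (2 + 0 - 2*0) = 6168 - (2 + 0 + 0) = 6168 - 1*2 = 6168 - 2 = 6166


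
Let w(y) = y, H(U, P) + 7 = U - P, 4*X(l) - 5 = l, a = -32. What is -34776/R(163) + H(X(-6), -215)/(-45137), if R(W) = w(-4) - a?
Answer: -224241447/180548 ≈ -1242.0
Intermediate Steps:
X(l) = 5/4 + l/4
H(U, P) = -7 + U - P (H(U, P) = -7 + (U - P) = -7 + U - P)
R(W) = 28 (R(W) = -4 - 1*(-32) = -4 + 32 = 28)
-34776/R(163) + H(X(-6), -215)/(-45137) = -34776/28 + (-7 + (5/4 + (¼)*(-6)) - 1*(-215))/(-45137) = -34776*1/28 + (-7 + (5/4 - 3/2) + 215)*(-1/45137) = -1242 + (-7 - ¼ + 215)*(-1/45137) = -1242 + (831/4)*(-1/45137) = -1242 - 831/180548 = -224241447/180548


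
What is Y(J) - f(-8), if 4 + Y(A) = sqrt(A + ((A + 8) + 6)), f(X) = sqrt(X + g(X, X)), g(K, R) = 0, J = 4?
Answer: -4 + sqrt(22) - 2*I*sqrt(2) ≈ 0.69042 - 2.8284*I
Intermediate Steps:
f(X) = sqrt(X) (f(X) = sqrt(X + 0) = sqrt(X))
Y(A) = -4 + sqrt(14 + 2*A) (Y(A) = -4 + sqrt(A + ((A + 8) + 6)) = -4 + sqrt(A + ((8 + A) + 6)) = -4 + sqrt(A + (14 + A)) = -4 + sqrt(14 + 2*A))
Y(J) - f(-8) = (-4 + sqrt(14 + 2*4)) - sqrt(-8) = (-4 + sqrt(14 + 8)) - 2*I*sqrt(2) = (-4 + sqrt(22)) - 2*I*sqrt(2) = -4 + sqrt(22) - 2*I*sqrt(2)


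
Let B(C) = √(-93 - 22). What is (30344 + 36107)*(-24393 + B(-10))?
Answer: -1620939243 + 66451*I*√115 ≈ -1.6209e+9 + 7.1261e+5*I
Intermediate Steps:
B(C) = I*√115 (B(C) = √(-115) = I*√115)
(30344 + 36107)*(-24393 + B(-10)) = (30344 + 36107)*(-24393 + I*√115) = 66451*(-24393 + I*√115) = -1620939243 + 66451*I*√115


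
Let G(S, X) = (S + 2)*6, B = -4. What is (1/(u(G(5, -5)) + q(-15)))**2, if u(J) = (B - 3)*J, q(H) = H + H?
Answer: 1/104976 ≈ 9.5260e-6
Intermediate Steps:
q(H) = 2*H
G(S, X) = 12 + 6*S (G(S, X) = (2 + S)*6 = 12 + 6*S)
u(J) = -7*J (u(J) = (-4 - 3)*J = -7*J)
(1/(u(G(5, -5)) + q(-15)))**2 = (1/(-7*(12 + 6*5) + 2*(-15)))**2 = (1/(-7*(12 + 30) - 30))**2 = (1/(-7*42 - 30))**2 = (1/(-294 - 30))**2 = (1/(-324))**2 = (-1/324)**2 = 1/104976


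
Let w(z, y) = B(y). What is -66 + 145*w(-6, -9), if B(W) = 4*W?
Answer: -5286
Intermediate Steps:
w(z, y) = 4*y
-66 + 145*w(-6, -9) = -66 + 145*(4*(-9)) = -66 + 145*(-36) = -66 - 5220 = -5286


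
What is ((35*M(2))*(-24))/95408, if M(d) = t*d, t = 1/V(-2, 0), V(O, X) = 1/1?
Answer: -105/5963 ≈ -0.017609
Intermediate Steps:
V(O, X) = 1
t = 1 (t = 1/1 = 1)
M(d) = d (M(d) = 1*d = d)
((35*M(2))*(-24))/95408 = ((35*2)*(-24))/95408 = (70*(-24))*(1/95408) = -1680*1/95408 = -105/5963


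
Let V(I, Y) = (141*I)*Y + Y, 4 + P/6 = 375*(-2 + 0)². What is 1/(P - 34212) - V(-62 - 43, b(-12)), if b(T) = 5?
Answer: 1867968719/25236 ≈ 74020.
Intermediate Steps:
P = 8976 (P = -24 + 6*(375*(-2 + 0)²) = -24 + 6*(375*(-2)²) = -24 + 6*(375*4) = -24 + 6*1500 = -24 + 9000 = 8976)
V(I, Y) = Y + 141*I*Y (V(I, Y) = 141*I*Y + Y = Y + 141*I*Y)
1/(P - 34212) - V(-62 - 43, b(-12)) = 1/(8976 - 34212) - 5*(1 + 141*(-62 - 43)) = 1/(-25236) - 5*(1 + 141*(-105)) = -1/25236 - 5*(1 - 14805) = -1/25236 - 5*(-14804) = -1/25236 - 1*(-74020) = -1/25236 + 74020 = 1867968719/25236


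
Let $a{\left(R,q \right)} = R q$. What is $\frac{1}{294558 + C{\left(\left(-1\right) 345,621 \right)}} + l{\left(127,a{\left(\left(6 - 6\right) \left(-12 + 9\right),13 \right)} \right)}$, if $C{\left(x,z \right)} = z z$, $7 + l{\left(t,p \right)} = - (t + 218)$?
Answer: $- \frac{239430047}{680199} \approx -352.0$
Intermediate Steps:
$l{\left(t,p \right)} = -225 - t$ ($l{\left(t,p \right)} = -7 - \left(t + 218\right) = -7 - \left(218 + t\right) = -225 - t$)
$C{\left(x,z \right)} = z^{2}$
$\frac{1}{294558 + C{\left(\left(-1\right) 345,621 \right)}} + l{\left(127,a{\left(\left(6 - 6\right) \left(-12 + 9\right),13 \right)} \right)} = \frac{1}{294558 + 621^{2}} - 352 = \frac{1}{294558 + 385641} - 352 = \frac{1}{680199} - 352 = - \frac{239430047}{680199}$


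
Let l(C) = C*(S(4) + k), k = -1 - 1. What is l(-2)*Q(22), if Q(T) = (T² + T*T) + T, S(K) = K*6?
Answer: -43560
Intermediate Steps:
S(K) = 6*K
Q(T) = T + 2*T² (Q(T) = (T² + T²) + T = 2*T² + T = T + 2*T²)
k = -2
l(C) = 22*C (l(C) = C*(6*4 - 2) = C*(24 - 2) = C*22 = 22*C)
l(-2)*Q(22) = (22*(-2))*(22*(1 + 2*22)) = -968*(1 + 44) = -968*45 = -44*990 = -43560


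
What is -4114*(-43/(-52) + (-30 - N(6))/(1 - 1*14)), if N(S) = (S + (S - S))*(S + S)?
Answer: -927707/26 ≈ -35681.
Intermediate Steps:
N(S) = 2*S**2 (N(S) = (S + 0)*(2*S) = S*(2*S) = 2*S**2)
-4114*(-43/(-52) + (-30 - N(6))/(1 - 1*14)) = -4114*(-43/(-52) + (-30 - 2*6**2)/(1 - 1*14)) = -4114*(-43*(-1/52) + (-30 - 2*36)/(1 - 14)) = -4114*(43/52 + (-30 - 1*72)/(-13)) = -4114*(43/52 + (-30 - 72)*(-1/13)) = -4114*(43/52 - 102*(-1/13)) = -4114*(43/52 + 102/13) = -4114*451/52 = -927707/26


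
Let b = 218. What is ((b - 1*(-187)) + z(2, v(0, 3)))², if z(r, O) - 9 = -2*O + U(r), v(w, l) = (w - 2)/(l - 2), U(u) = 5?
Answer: 178929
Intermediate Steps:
v(w, l) = (-2 + w)/(-2 + l)
z(r, O) = 14 - 2*O (z(r, O) = 9 + (-2*O + 5) = 9 + (5 - 2*O) = 14 - 2*O)
((b - 1*(-187)) + z(2, v(0, 3)))² = ((218 - 1*(-187)) + (14 - 2*(-2 + 0)/(-2 + 3)))² = ((218 + 187) + (14 - 2*(-2)/1))² = (405 + (14 - 2*(-2)))² = (405 + (14 + 4))² = (405 + 18)² = 423² = 178929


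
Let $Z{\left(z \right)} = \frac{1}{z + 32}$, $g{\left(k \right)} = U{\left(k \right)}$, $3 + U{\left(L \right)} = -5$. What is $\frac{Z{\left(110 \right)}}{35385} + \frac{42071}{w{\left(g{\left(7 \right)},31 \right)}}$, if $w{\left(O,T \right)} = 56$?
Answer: $\frac{15099492259}{20098680} \approx 751.27$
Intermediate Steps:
$U{\left(L \right)} = -8$ ($U{\left(L \right)} = -3 - 5 = -8$)
$g{\left(k \right)} = -8$
$Z{\left(z \right)} = \frac{1}{32 + z}$
$\frac{Z{\left(110 \right)}}{35385} + \frac{42071}{w{\left(g{\left(7 \right)},31 \right)}} = \frac{1}{\left(32 + 110\right) 35385} + \frac{42071}{56} = \frac{1}{142} \cdot \frac{1}{35385} + 42071 \cdot \frac{1}{56} = \frac{1}{142} \cdot \frac{1}{35385} + \frac{42071}{56} = \frac{1}{5024670} + \frac{42071}{56} = \frac{15099492259}{20098680}$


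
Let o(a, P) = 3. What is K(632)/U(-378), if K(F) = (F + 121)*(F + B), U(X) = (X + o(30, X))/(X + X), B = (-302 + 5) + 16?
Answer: 66604356/125 ≈ 5.3284e+5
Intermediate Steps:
B = -281 (B = -297 + 16 = -281)
U(X) = (3 + X)/(2*X) (U(X) = (X + 3)/(X + X) = (3 + X)/((2*X)) = (3 + X)*(1/(2*X)) = (3 + X)/(2*X))
K(F) = (-281 + F)*(121 + F) (K(F) = (F + 121)*(F - 281) = (121 + F)*(-281 + F) = (-281 + F)*(121 + F))
K(632)/U(-378) = (-34001 + 632² - 160*632)/(((½)*(3 - 378)/(-378))) = (-34001 + 399424 - 101120)/(((½)*(-1/378)*(-375))) = 264303/(125/252) = 264303*(252/125) = 66604356/125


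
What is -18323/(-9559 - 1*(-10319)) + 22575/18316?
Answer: -4190093/183160 ≈ -22.877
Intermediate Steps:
-18323/(-9559 - 1*(-10319)) + 22575/18316 = -18323/(-9559 + 10319) + 22575*(1/18316) = -18323/760 + 22575/18316 = -4190093/183160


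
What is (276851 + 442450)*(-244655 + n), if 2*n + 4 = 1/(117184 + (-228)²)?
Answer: -59541054327465051/338336 ≈ -1.7598e+11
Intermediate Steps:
n = -676671/338336 (n = -2 + 1/(2*(117184 + (-228)²)) = -2 + 1/(2*(117184 + 51984)) = -2 + (½)/169168 = -2 + (½)*(1/169168) = -2 + 1/338336 = -676671/338336 ≈ -2.0000)
(276851 + 442450)*(-244655 + n) = (276851 + 442450)*(-244655 - 676671/338336) = 719301*(-82776270751/338336) = -59541054327465051/338336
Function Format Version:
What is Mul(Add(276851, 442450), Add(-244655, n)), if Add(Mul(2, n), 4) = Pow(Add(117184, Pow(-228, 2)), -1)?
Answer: Rational(-59541054327465051, 338336) ≈ -1.7598e+11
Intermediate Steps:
n = Rational(-676671, 338336) (n = Add(-2, Mul(Rational(1, 2), Pow(Add(117184, Pow(-228, 2)), -1))) = Add(-2, Mul(Rational(1, 2), Pow(Add(117184, 51984), -1))) = Add(-2, Mul(Rational(1, 2), Pow(169168, -1))) = Add(-2, Mul(Rational(1, 2), Rational(1, 169168))) = Add(-2, Rational(1, 338336)) = Rational(-676671, 338336) ≈ -2.0000)
Mul(Add(276851, 442450), Add(-244655, n)) = Mul(Add(276851, 442450), Add(-244655, Rational(-676671, 338336))) = Mul(719301, Rational(-82776270751, 338336)) = Rational(-59541054327465051, 338336)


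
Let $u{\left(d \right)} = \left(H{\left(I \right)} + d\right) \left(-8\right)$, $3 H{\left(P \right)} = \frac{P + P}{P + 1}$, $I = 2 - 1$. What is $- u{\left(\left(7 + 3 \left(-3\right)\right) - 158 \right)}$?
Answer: $- \frac{3832}{3} \approx -1277.3$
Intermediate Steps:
$I = 1$
$H{\left(P \right)} = \frac{2 P}{3 \left(1 + P\right)}$ ($H{\left(P \right)} = \frac{\left(P + P\right) \frac{1}{P + 1}}{3} = \frac{2 P \frac{1}{1 + P}}{3} = \frac{2 P}{3 \left(1 + P\right)}$)
$u{\left(d \right)} = - \frac{8}{3} - 8 d$ ($u{\left(d \right)} = \left(\frac{2}{3} \cdot 1 \frac{1}{1 + 1} + d\right) \left(-8\right) = \left(\frac{2}{3} \cdot 1 \cdot \frac{1}{2} + d\right) \left(-8\right) = \left(\frac{1}{3} + d\right) \left(-8\right) = - \frac{8}{3} - 8 d$)
$- u{\left(\left(7 + 3 \left(-3\right)\right) - 158 \right)} = - (- \frac{8}{3} - 8 \left(\left(7 + 3 \left(-3\right)\right) - 158\right)) = - (- \frac{8}{3} - 8 \left(\left(7 - 9\right) - 158\right)) = - (- \frac{8}{3} - 8 \left(-2 - 158\right)) = - (- \frac{8}{3} - -1280) = - (- \frac{8}{3} + 1280) = \left(-1\right) \frac{3832}{3} = - \frac{3832}{3}$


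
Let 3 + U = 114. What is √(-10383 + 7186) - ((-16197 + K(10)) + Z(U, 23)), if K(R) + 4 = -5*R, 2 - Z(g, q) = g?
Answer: 16360 + I*√3197 ≈ 16360.0 + 56.542*I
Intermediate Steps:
U = 111 (U = -3 + 114 = 111)
Z(g, q) = 2 - g
K(R) = -4 - 5*R
√(-10383 + 7186) - ((-16197 + K(10)) + Z(U, 23)) = √(-10383 + 7186) - ((-16197 + (-4 - 5*10)) + (2 - 1*111)) = √(-3197) - ((-16197 + (-4 - 50)) + (2 - 111)) = I*√3197 - ((-16197 - 54) - 109) = I*√3197 - (-16251 - 109) = I*√3197 - 1*(-16360) = I*√3197 + 16360 = 16360 + I*√3197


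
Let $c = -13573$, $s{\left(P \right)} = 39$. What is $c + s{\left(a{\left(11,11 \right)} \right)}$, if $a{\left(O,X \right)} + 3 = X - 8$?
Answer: $-13534$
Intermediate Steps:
$a{\left(O,X \right)} = -11 + X$ ($a{\left(O,X \right)} = -3 + \left(X - 8\right) = -3 + \left(-8 + X\right) = -11 + X$)
$c + s{\left(a{\left(11,11 \right)} \right)} = -13573 + 39 = -13534$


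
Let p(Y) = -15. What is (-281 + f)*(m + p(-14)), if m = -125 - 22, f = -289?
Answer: 92340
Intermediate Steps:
m = -147
(-281 + f)*(m + p(-14)) = (-281 - 289)*(-147 - 15) = -570*(-162) = 92340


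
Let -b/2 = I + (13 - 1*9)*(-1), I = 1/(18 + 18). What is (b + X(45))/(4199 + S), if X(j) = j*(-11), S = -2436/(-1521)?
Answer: -1481623/12778230 ≈ -0.11595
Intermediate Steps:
I = 1/36 ≈ 0.027778
S = 812/507 (S = -2436*(-1/1521) = 812/507 ≈ 1.6016)
b = 143/18 (b = -2*(1/36 + (13 - 1*9)*(-1)) = -2*(1/36 + (13 - 9)*(-1)) = -2*(1/36 + 4*(-1)) = -2*(1/36 - 4) = -2*(-143/36) = 143/18 ≈ 7.9444)
X(j) = -11*j
(b + X(45))/(4199 + S) = (143/18 - 11*45)/(4199 + 812/507) = (143/18 - 495)/(2129705/507) = -8767/18*507/2129705 = -1481623/12778230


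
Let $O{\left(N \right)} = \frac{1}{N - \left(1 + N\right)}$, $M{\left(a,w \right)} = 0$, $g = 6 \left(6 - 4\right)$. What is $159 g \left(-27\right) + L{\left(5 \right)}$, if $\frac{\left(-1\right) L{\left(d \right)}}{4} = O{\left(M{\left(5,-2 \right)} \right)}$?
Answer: $-51512$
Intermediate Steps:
$g = 12$ ($g = 6 \cdot 2 = 12$)
$O{\left(N \right)} = -1$ ($O{\left(N \right)} = \frac{1}{-1} = -1$)
$L{\left(d \right)} = 4$ ($L{\left(d \right)} = \left(-4\right) \left(-1\right) = 4$)
$159 g \left(-27\right) + L{\left(5 \right)} = 159 \cdot 12 \left(-27\right) + 4 = 159 \left(-324\right) + 4 = -51516 + 4 = -51512$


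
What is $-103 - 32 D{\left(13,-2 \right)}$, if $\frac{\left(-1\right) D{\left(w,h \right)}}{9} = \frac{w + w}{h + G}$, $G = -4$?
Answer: $-1351$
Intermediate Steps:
$D{\left(w,h \right)} = - \frac{18 w}{-4 + h}$ ($D{\left(w,h \right)} = - 9 \frac{w + w}{h - 4} = - 9 \frac{2 w}{-4 + h} = - \frac{18 w}{-4 + h}$)
$-103 - 32 D{\left(13,-2 \right)} = -103 - 32 \left(\left(-18\right) 13 \frac{1}{-4 - 2}\right) = -103 - 32 \left(\left(-18\right) 13 \frac{1}{-6}\right) = -103 - 32 \left(\left(-18\right) 13 \left(- \frac{1}{6}\right)\right) = -103 - 1248 = -1351$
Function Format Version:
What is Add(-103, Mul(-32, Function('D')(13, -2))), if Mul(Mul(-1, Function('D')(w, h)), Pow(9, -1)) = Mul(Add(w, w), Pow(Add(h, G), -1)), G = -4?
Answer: -1351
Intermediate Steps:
Function('D')(w, h) = Mul(-18, w, Pow(Add(-4, h), -1)) (Function('D')(w, h) = Mul(-9, Mul(Add(w, w), Pow(Add(h, -4), -1))) = Mul(-9, Mul(Mul(2, w), Pow(Add(-4, h), -1))) = Mul(-9, Mul(2, w, Pow(Add(-4, h), -1))) = Mul(-18, w, Pow(Add(-4, h), -1)))
Add(-103, Mul(-32, Function('D')(13, -2))) = Add(-103, Mul(-32, Mul(-18, 13, Pow(Add(-4, -2), -1)))) = Add(-103, Mul(-32, Mul(-18, 13, Pow(-6, -1)))) = Add(-103, Mul(-32, Mul(-18, 13, Rational(-1, 6)))) = Add(-103, Mul(-32, 39)) = Add(-103, -1248) = -1351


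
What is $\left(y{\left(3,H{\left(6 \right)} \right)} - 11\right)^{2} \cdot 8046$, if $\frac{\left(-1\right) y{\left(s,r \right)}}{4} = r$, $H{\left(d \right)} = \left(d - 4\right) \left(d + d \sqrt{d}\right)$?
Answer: $139236030 + 45572544 \sqrt{6} \approx 2.5087 \cdot 10^{8}$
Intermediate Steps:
$H{\left(d \right)} = \left(-4 + d\right) \left(d + d^{\frac{3}{2}}\right)$
$y{\left(s,r \right)} = - 4 r$
$\left(y{\left(3,H{\left(6 \right)} \right)} - 11\right)^{2} \cdot 8046 = \left(- 4 \left(6^{2} + 6^{\frac{5}{2}} - 24 - 4 \cdot 6^{\frac{3}{2}}\right) - 11\right)^{2} \cdot 8046 = \left(- 4 \left(36 + 36 \sqrt{6} - 24 - 4 \cdot 6 \sqrt{6}\right) - 11\right)^{2} \cdot 8046 = \left(- 4 \left(36 + 36 \sqrt{6} - 24 - 24 \sqrt{6}\right) - 11\right)^{2} \cdot 8046 = \left(- 4 \left(12 + 12 \sqrt{6}\right) - 11\right)^{2} \cdot 8046 = \left(\left(-48 - 48 \sqrt{6}\right) - 11\right)^{2} \cdot 8046 = \left(-59 - 48 \sqrt{6}\right)^{2} \cdot 8046 = 8046 \left(-59 - 48 \sqrt{6}\right)^{2}$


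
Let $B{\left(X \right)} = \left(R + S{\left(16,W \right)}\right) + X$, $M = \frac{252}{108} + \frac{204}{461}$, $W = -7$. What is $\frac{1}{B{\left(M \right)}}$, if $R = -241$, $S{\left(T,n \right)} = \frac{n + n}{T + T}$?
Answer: $- \frac{22128}{5281105} \approx -0.00419$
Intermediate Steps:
$S{\left(T,n \right)} = \frac{n}{T}$ ($S{\left(T,n \right)} = \frac{2 n}{2 T} = 2 n \frac{1}{2 T} = \frac{n}{T}$)
$M = \frac{3839}{1383}$ ($M = 252 \cdot \frac{1}{108} + 204 \cdot \frac{1}{461} = \frac{7}{3} + \frac{204}{461} = \frac{3839}{1383} \approx 2.7758$)
$B{\left(X \right)} = - \frac{3863}{16} + X$ ($B{\left(X \right)} = \left(-241 - \frac{7}{16}\right) + X = - \frac{3863}{16} + X$)
$\frac{1}{B{\left(M \right)}} = \frac{1}{- \frac{3863}{16} + \frac{3839}{1383}} = \frac{1}{- \frac{5281105}{22128}} = - \frac{22128}{5281105}$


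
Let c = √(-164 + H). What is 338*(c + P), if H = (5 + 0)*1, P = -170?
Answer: -57460 + 338*I*√159 ≈ -57460.0 + 4262.0*I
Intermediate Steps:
H = 5 (H = 5*1 = 5)
c = I*√159 (c = √(-164 + 5) = √(-159) = I*√159 ≈ 12.61*I)
338*(c + P) = 338*(I*√159 - 170) = 338*(-170 + I*√159) = -57460 + 338*I*√159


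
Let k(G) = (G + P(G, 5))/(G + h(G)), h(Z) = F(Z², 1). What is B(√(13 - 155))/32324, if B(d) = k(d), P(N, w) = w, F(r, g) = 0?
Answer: 1/32324 - 5*I*√142/4590008 ≈ 3.0937e-5 - 1.2981e-5*I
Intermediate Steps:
h(Z) = 0
k(G) = (5 + G)/G (k(G) = (G + 5)/(G + 0) = (5 + G)/G)
B(d) = (5 + d)/d
B(√(13 - 155))/32324 = ((5 + √(13 - 155))/(√(13 - 155)))/32324 = ((5 + √(-142))/(√(-142)))*(1/32324) = ((5 + I*√142)/((I*√142)))*(1/32324) = ((-I*√142/142)*(5 + I*√142))*(1/32324) = -I*√142*(5 + I*√142)/142*(1/32324) = -I*√142*(5 + I*√142)/4590008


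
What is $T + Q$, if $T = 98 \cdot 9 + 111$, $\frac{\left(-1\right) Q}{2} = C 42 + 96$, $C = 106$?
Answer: $-8103$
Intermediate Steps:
$Q = -9096$ ($Q = - 2 \left(106 \cdot 42 + 96\right) = - 2 \left(4452 + 96\right) = \left(-2\right) 4548 = -9096$)
$T = 993$ ($T = 882 + 111 = 993$)
$T + Q = 993 - 9096 = -8103$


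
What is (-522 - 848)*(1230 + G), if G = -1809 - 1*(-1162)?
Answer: -798710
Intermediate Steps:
G = -647 (G = -1809 + 1162 = -647)
(-522 - 848)*(1230 + G) = (-522 - 848)*(1230 - 647) = -1370*583 = -798710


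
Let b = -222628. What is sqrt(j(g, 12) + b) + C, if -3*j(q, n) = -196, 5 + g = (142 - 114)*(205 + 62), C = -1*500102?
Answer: -500102 + 2*I*sqrt(500766)/3 ≈ -5.001e+5 + 471.77*I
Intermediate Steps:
C = -500102
g = 7471 (g = -5 + (142 - 114)*(205 + 62) = -5 + 28*267 = -5 + 7476 = 7471)
j(q, n) = 196/3 (j(q, n) = -1/3*(-196) = 196/3)
sqrt(j(g, 12) + b) + C = sqrt(196/3 - 222628) - 500102 = sqrt(-667688/3) - 500102 = 2*I*sqrt(500766)/3 - 500102 = -500102 + 2*I*sqrt(500766)/3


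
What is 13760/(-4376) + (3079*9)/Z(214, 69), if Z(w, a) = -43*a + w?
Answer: -19893077/1505891 ≈ -13.210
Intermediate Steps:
Z(w, a) = w - 43*a
13760/(-4376) + (3079*9)/Z(214, 69) = 13760/(-4376) + (3079*9)/(214 - 43*69) = 13760*(-1/4376) + 27711/(214 - 2967) = -1720/547 + 27711/(-2753) = -1720/547 + 27711*(-1/2753) = -1720/547 - 27711/2753 = -19893077/1505891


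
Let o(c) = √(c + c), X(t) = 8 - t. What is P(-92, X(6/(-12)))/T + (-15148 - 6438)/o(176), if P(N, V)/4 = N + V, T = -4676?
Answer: 1/14 - 10793*√22/44 ≈ -1150.5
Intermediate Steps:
o(c) = √2*√c (o(c) = √(2*c) = √2*√c)
P(N, V) = 4*N + 4*V (P(N, V) = 4*(N + V) = 4*N + 4*V)
P(-92, X(6/(-12)))/T + (-15148 - 6438)/o(176) = (4*(-92) + 4*(8 - 6/(-12)))/(-4676) + (-15148 - 6438)/((√2*√176)) = (-368 + 4*(8 - 6*(-1)/12))*(-1/4676) - 21586*√22/88 = (-368 + 4*(8 - 1*(-½)))*(-1/4676) - 21586*√22/88 = (-368 + 4*(8 + ½))*(-1/4676) - 10793*√22/44 = (-368 + 4*(17/2))*(-1/4676) - 10793*√22/44 = (-368 + 34)*(-1/4676) - 10793*√22/44 = -334*(-1/4676) - 10793*√22/44 = 1/14 - 10793*√22/44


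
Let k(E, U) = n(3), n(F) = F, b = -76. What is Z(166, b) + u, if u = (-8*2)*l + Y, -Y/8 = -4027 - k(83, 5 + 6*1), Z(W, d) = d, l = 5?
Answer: 32084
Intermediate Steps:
k(E, U) = 3
Y = 32240 (Y = -8*(-4027 - 1*3) = -8*(-4027 - 3) = -8*(-4030) = 32240)
u = 32160 (u = -8*2*5 + 32240 = -16*5 + 32240 = -80 + 32240 = 32160)
Z(166, b) + u = -76 + 32160 = 32084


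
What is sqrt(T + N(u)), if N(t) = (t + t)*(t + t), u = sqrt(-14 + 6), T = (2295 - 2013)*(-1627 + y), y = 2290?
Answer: sqrt(186934) ≈ 432.36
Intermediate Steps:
T = 186966 (T = (2295 - 2013)*(-1627 + 2290) = 282*663 = 186966)
u = 2*I*sqrt(2) (u = sqrt(-8) = 2*I*sqrt(2) ≈ 2.8284*I)
N(t) = 4*t**2 (N(t) = (2*t)*(2*t) = 4*t**2)
sqrt(T + N(u)) = sqrt(186966 + 4*(2*I*sqrt(2))**2) = sqrt(186966 + 4*(-8)) = sqrt(186966 - 32) = sqrt(186934)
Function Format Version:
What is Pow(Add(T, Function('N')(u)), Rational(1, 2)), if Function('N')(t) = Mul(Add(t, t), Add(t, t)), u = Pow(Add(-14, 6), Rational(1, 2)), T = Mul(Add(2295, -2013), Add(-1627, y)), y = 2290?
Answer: Pow(186934, Rational(1, 2)) ≈ 432.36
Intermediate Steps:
T = 186966 (T = Mul(Add(2295, -2013), Add(-1627, 2290)) = Mul(282, 663) = 186966)
u = Mul(2, I, Pow(2, Rational(1, 2))) (u = Pow(-8, Rational(1, 2)) = Mul(2, I, Pow(2, Rational(1, 2))) ≈ Mul(2.8284, I))
Function('N')(t) = Mul(4, Pow(t, 2)) (Function('N')(t) = Mul(Mul(2, t), Mul(2, t)) = Mul(4, Pow(t, 2)))
Pow(Add(T, Function('N')(u)), Rational(1, 2)) = Pow(Add(186966, Mul(4, Pow(Mul(2, I, Pow(2, Rational(1, 2))), 2))), Rational(1, 2)) = Pow(Add(186966, Mul(4, -8)), Rational(1, 2)) = Pow(Add(186966, -32), Rational(1, 2)) = Pow(186934, Rational(1, 2))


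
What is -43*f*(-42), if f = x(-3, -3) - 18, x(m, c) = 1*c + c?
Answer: -43344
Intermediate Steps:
x(m, c) = 2*c (x(m, c) = c + c = 2*c)
f = -24 (f = 2*(-3) - 18 = -6 - 18 = -24)
-43*f*(-42) = -43*(-24)*(-42) = 1032*(-42) = -43344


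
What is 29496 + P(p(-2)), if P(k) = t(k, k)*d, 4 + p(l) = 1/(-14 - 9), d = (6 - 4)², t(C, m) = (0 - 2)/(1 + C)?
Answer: 1032452/35 ≈ 29499.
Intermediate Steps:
t(C, m) = -2/(1 + C)
d = 4 (d = 2² = 4)
p(l) = -93/23 (p(l) = -4 + 1/(-14 - 9) = -4 + 1/(-23) = -4 - 1/23 = -93/23)
P(k) = -8/(1 + k) (P(k) = -2/(1 + k)*4 = -8/(1 + k))
29496 + P(p(-2)) = 29496 - 8/(1 - 93/23) = 29496 - 8/(-70/23) = 29496 - 8*(-23/70) = 29496 + 92/35 = 1032452/35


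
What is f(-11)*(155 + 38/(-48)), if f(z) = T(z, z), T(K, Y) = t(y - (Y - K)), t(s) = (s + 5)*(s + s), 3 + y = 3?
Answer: 0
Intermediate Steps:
y = 0 (y = -3 + 3 = 0)
t(s) = 2*s*(5 + s) (t(s) = (5 + s)*(2*s) = 2*s*(5 + s))
T(K, Y) = 2*(K - Y)*(5 + K - Y) (T(K, Y) = 2*(0 - (Y - K))*(5 + (0 - (Y - K))) = 2*(0 + (K - Y))*(5 + (0 + (K - Y))) = 2*(K - Y)*(5 + (K - Y)) = 2*(K - Y)*(5 + K - Y))
f(z) = 0 (f(z) = 2*(z - z)*(5 + z - z) = 2*0*5 = 0)
f(-11)*(155 + 38/(-48)) = 0*(155 + 38/(-48)) = 0*(155 + 38*(-1/48)) = 0*(155 - 19/24) = 0*(3701/24) = 0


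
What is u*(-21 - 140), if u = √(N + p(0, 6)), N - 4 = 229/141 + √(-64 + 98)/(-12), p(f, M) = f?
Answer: -161*√(447252 - 6627*√34)/282 ≈ -364.95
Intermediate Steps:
N = 793/141 - √34/12 (N = 4 + (229/141 + √(-64 + 98)/(-12)) = 4 + (229*(1/141) + √34*(-1/12)) = 4 + (229/141 - √34/12) = 793/141 - √34/12 ≈ 5.1382)
u = √(793/141 - √34/12) (u = √((793/141 - √34/12) + 0) = √(793/141 - √34/12) ≈ 2.2668)
u*(-21 - 140) = (√(447252 - 6627*√34)/282)*(-21 - 140) = (√(447252 - 6627*√34)/282)*(-161) = -161*√(447252 - 6627*√34)/282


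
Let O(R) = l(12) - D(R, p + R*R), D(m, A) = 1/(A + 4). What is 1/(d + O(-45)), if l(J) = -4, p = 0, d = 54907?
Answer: 2029/111398186 ≈ 1.8214e-5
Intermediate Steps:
D(m, A) = 1/(4 + A)
O(R) = -4 - 1/(4 + R²) (O(R) = -4 - 1/(4 + (0 + R*R)) = -4 - 1/(4 + (0 + R²)) = -4 - 1/(4 + R²))
1/(d + O(-45)) = 1/(54907 + (-17 - 4*(-45)²)/(4 + (-45)²)) = 1/(54907 + (-17 - 4*2025)/(4 + 2025)) = 1/(54907 + (-17 - 8100)/2029) = 1/(54907 + (1/2029)*(-8117)) = 1/(54907 - 8117/2029) = 1/(111398186/2029) = 2029/111398186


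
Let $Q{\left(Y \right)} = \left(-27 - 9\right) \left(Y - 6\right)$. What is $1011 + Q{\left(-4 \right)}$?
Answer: $1371$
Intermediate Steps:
$Q{\left(Y \right)} = 216 - 36 Y$ ($Q{\left(Y \right)} = - 36 \left(-6 + Y\right) = 216 - 36 Y$)
$1011 + Q{\left(-4 \right)} = 1011 + \left(216 - -144\right) = 1011 + \left(216 + 144\right) = 1011 + 360 = 1371$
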